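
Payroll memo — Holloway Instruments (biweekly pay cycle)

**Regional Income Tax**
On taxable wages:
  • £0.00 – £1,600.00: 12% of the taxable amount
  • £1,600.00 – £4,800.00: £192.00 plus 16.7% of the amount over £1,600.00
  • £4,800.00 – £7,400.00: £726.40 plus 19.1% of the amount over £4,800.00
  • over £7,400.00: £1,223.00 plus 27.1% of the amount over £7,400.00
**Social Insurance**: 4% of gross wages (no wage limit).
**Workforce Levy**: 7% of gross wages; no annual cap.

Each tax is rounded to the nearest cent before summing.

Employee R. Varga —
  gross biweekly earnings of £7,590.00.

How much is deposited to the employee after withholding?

£5,480.61

Regional Income Tax: taxable = £7,590.00
  £1,223.00 + 27.1% × (£7,590.00 − £7,400.00) = £1,223.00 + 27.1% × £190.00 = £1,274.49
Social Insurance: 4% × £7,590.00 = £303.60
Workforce Levy: 7% × £7,590.00 = £531.30
Total withheld: £1,274.49 + £303.60 + £531.30 = £2,109.39
Net pay: £7,590.00 − £2,109.39 = £5,480.61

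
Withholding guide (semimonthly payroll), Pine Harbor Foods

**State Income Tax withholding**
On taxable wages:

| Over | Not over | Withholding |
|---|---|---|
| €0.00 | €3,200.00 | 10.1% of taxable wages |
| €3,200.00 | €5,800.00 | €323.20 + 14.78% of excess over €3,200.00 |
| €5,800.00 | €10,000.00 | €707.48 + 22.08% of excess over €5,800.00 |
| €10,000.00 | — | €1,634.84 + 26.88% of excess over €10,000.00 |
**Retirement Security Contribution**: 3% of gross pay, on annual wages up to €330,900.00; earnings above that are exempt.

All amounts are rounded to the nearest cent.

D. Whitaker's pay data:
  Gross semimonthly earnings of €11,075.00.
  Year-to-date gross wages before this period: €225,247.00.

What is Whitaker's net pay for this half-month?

€8,818.95

State Income Tax: taxable = €11,075.00
  €1,634.84 + 26.88% × (€11,075.00 − €10,000.00) = €1,634.84 + 26.88% × €1,075.00 = €1,923.80
Retirement Security Contribution: 3% × €11,075.00 = €332.25
Total withheld: €1,923.80 + €332.25 = €2,256.05
Net pay: €11,075.00 − €2,256.05 = €8,818.95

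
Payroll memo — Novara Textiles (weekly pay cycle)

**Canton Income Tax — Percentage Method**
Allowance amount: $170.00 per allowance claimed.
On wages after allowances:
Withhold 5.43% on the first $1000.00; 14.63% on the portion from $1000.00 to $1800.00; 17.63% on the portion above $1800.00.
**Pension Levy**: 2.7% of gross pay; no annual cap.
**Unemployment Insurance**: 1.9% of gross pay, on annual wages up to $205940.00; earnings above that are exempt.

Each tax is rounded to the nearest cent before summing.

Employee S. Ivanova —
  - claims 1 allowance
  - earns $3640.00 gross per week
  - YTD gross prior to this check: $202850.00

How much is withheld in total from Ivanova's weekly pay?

Canton Income Tax: taxable = $3640.00 − 1×$170.00 = $3470.00
  $171.34 + 17.63% × ($3470.00 − $1800.00) = $171.34 + 17.63% × $1670.00 = $465.76
Pension Levy: 2.7% × $3640.00 = $98.28
Unemployment Insurance: cap $205940.00 − YTD $202850.00 = $3090.00 subject; 1.9% × $3090.00 = $58.71
Total: $465.76 + $98.28 + $58.71 = $622.75

$622.75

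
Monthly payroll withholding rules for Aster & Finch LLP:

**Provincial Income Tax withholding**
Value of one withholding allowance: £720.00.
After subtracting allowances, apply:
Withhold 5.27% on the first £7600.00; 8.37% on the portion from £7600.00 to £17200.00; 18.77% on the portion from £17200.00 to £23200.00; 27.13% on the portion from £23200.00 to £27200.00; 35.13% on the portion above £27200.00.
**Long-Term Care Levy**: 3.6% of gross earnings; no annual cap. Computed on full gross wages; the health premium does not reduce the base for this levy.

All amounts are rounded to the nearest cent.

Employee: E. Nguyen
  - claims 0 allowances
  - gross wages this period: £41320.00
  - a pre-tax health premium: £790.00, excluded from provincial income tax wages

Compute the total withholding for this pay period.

Provincial Income Tax: taxable = £41320.00 − £790.00 = £40530.00
  £3415.44 + 35.13% × (£40530.00 − £27200.00) = £3415.44 + 35.13% × £13330.00 = £8098.27
Long-Term Care Levy: 3.6% × £41320.00 = £1487.52
Total: £8098.27 + £1487.52 = £9585.79

£9585.79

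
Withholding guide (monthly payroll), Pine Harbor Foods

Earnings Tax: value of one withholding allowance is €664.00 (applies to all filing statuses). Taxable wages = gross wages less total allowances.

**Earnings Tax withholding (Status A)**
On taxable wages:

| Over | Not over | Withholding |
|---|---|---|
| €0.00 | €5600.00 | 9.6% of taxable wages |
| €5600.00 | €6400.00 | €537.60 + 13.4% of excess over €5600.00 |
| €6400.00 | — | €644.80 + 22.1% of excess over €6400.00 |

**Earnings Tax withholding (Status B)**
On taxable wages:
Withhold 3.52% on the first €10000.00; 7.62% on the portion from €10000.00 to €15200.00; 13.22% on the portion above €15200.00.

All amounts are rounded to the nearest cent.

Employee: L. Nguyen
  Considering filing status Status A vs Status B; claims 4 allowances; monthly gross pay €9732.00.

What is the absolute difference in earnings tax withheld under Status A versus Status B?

Earnings Tax (Status A): taxable = €9732.00 − 4×€664.00 = €7076.00
  €644.80 + 22.1% × (€7076.00 − €6400.00) = €644.80 + 22.1% × €676.00 = €794.20
Earnings Tax (Status B): taxable = €9732.00 − 4×€664.00 = €7076.00
  3.52% × €7076.00 = €249.08
Difference: |€794.20 − €249.08| = €545.12 (higher under Status A)

€545.12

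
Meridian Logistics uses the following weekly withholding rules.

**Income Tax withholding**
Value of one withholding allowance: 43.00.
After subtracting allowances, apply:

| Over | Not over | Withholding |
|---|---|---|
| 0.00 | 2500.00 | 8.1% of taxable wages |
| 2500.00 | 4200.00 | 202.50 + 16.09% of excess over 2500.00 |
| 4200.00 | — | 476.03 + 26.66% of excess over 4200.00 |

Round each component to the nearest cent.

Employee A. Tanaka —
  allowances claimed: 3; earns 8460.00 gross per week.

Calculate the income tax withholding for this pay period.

Income Tax: taxable = 8460.00 − 3×43.00 = 8331.00
  476.03 + 26.66% × (8331.00 − 4200.00) = 476.03 + 26.66% × 4131.00 = 1577.35

1577.35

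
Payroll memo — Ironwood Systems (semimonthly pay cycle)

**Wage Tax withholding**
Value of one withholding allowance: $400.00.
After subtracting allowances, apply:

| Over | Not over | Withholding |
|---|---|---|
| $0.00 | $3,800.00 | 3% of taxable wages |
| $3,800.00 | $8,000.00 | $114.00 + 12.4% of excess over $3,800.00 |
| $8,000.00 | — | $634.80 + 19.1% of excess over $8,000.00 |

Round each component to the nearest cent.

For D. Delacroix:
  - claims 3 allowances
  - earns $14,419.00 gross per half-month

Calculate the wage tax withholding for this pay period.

$1,631.63

Wage Tax: taxable = $14,419.00 − 3×$400.00 = $13,219.00
  $634.80 + 19.1% × ($13,219.00 − $8,000.00) = $634.80 + 19.1% × $5,219.00 = $1,631.63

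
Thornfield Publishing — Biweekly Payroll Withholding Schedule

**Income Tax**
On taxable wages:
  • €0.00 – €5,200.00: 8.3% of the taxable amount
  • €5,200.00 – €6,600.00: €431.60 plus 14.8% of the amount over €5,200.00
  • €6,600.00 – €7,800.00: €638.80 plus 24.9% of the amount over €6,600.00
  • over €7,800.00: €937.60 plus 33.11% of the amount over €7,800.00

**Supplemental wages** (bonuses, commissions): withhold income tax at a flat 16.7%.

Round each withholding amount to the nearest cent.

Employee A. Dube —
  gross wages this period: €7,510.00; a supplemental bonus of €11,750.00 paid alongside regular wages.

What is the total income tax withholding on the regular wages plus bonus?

€2,827.64

Income Tax: taxable = €7,510.00
  €638.80 + 24.9% × (€7,510.00 − €6,600.00) = €638.80 + 24.9% × €910.00 = €865.39
Supplemental (16.7% flat on bonus): 16.7% × €11,750.00 = €1,962.25
Total income tax: €865.39 + €1,962.25 = €2,827.64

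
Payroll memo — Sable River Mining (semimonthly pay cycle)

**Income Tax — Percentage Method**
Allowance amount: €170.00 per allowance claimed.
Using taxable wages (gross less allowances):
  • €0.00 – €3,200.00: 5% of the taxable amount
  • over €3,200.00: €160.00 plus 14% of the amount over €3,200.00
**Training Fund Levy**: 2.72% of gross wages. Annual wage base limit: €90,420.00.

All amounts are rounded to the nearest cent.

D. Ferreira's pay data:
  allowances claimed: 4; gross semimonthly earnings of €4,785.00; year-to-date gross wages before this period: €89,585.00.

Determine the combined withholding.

Income Tax: taxable = €4,785.00 − 4×€170.00 = €4,105.00
  €160.00 + 14% × (€4,105.00 − €3,200.00) = €160.00 + 14% × €905.00 = €286.70
Training Fund Levy: cap €90,420.00 − YTD €89,585.00 = €835.00 subject; 2.72% × €835.00 = €22.71
Total: €286.70 + €22.71 = €309.41

€309.41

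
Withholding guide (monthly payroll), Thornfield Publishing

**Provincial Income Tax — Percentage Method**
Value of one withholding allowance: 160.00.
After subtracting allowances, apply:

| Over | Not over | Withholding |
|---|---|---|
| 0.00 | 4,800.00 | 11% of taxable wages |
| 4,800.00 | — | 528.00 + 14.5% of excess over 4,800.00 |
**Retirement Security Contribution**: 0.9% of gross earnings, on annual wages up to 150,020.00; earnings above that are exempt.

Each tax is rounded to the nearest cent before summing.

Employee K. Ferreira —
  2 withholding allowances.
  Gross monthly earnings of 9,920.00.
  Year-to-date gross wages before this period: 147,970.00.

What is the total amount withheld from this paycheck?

Provincial Income Tax: taxable = 9,920.00 − 2×160.00 = 9,600.00
  528.00 + 14.5% × (9,600.00 − 4,800.00) = 528.00 + 14.5% × 4,800.00 = 1,224.00
Retirement Security Contribution: cap 150,020.00 − YTD 147,970.00 = 2,050.00 subject; 0.9% × 2,050.00 = 18.45
Total: 1,224.00 + 18.45 = 1,242.45

1,242.45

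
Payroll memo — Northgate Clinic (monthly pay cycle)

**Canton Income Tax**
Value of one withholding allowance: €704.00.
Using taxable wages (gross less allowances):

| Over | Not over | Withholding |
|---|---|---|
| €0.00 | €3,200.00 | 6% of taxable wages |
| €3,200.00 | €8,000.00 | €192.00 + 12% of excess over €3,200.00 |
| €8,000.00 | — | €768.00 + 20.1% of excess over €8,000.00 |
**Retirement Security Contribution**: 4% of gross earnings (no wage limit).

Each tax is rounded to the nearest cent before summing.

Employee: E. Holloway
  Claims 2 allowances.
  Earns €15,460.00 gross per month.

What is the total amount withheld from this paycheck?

Canton Income Tax: taxable = €15,460.00 − 2×€704.00 = €14,052.00
  €768.00 + 20.1% × (€14,052.00 − €8,000.00) = €768.00 + 20.1% × €6,052.00 = €1,984.45
Retirement Security Contribution: 4% × €15,460.00 = €618.40
Total: €1,984.45 + €618.40 = €2,602.85

€2,602.85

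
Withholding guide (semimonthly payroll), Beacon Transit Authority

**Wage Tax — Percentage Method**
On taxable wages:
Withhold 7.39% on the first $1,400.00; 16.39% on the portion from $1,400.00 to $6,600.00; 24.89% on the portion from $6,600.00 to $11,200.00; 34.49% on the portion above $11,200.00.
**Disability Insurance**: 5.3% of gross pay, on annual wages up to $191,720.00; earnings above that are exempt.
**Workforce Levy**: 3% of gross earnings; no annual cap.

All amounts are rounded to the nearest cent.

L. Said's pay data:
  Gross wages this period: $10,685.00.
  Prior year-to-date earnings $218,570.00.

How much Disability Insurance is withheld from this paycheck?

Disability Insurance: YTD $218,570.00 ≥ cap $191,720.00 → $0.00

$0.00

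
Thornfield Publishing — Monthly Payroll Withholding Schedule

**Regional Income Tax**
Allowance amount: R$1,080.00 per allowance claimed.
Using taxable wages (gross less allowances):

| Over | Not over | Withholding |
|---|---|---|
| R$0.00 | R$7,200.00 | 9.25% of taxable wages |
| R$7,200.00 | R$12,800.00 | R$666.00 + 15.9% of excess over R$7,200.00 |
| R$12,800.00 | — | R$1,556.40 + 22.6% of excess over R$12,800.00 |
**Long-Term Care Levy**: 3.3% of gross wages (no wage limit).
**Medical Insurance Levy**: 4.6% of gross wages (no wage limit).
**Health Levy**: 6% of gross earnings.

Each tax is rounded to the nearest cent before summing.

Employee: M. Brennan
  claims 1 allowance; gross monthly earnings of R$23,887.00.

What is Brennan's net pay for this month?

R$16,748.73

Regional Income Tax: taxable = R$23,887.00 − 1×R$1,080.00 = R$22,807.00
  R$1,556.40 + 22.6% × (R$22,807.00 − R$12,800.00) = R$1,556.40 + 22.6% × R$10,007.00 = R$3,817.98
Long-Term Care Levy: 3.3% × R$23,887.00 = R$788.27
Medical Insurance Levy: 4.6% × R$23,887.00 = R$1,098.80
Health Levy: 6% × R$23,887.00 = R$1,433.22
Total withheld: R$3,817.98 + R$788.27 + R$1,098.80 + R$1,433.22 = R$7,138.27
Net pay: R$23,887.00 − R$7,138.27 = R$16,748.73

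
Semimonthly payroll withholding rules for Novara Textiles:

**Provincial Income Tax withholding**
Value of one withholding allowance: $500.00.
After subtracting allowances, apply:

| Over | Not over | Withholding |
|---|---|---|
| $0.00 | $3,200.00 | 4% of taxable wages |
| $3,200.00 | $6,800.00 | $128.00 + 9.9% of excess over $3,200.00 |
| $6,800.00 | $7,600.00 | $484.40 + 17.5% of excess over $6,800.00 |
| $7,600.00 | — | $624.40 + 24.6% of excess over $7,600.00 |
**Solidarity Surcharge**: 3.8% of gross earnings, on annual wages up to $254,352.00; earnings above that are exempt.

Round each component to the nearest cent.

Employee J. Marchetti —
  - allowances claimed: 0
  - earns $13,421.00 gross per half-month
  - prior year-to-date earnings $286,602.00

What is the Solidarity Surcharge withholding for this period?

$0.00

Solidarity Surcharge: YTD $286,602.00 ≥ cap $254,352.00 → $0.00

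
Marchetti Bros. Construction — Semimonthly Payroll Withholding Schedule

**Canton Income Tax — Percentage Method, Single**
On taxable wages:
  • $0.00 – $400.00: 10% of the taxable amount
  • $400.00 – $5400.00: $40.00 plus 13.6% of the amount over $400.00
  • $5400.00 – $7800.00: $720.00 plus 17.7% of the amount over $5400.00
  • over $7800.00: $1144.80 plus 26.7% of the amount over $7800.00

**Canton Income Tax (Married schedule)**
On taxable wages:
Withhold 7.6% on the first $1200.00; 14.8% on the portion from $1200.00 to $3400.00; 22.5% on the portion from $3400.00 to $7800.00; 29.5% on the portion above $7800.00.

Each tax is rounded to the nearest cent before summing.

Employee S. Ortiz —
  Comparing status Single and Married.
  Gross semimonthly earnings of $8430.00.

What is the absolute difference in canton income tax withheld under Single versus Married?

Canton Income Tax (Single): taxable = $8430.00
  $1144.80 + 26.7% × ($8430.00 − $7800.00) = $1144.80 + 26.7% × $630.00 = $1313.01
Canton Income Tax (Married): taxable = $8430.00
  $1406.80 + 29.5% × ($8430.00 − $7800.00) = $1406.80 + 29.5% × $630.00 = $1592.65
Difference: |$1313.01 − $1592.65| = $279.64 (higher under Married)

$279.64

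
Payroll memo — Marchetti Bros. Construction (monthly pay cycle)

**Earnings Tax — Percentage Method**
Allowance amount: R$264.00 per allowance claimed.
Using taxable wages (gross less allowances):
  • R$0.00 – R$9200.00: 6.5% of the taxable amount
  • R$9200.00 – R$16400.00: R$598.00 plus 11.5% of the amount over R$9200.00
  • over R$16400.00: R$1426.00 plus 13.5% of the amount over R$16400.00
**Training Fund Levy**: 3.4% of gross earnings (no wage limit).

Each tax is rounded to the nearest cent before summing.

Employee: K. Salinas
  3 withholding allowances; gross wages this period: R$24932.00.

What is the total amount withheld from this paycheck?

R$3318.59

Earnings Tax: taxable = R$24932.00 − 3×R$264.00 = R$24140.00
  R$1426.00 + 13.5% × (R$24140.00 − R$16400.00) = R$1426.00 + 13.5% × R$7740.00 = R$2470.90
Training Fund Levy: 3.4% × R$24932.00 = R$847.69
Total: R$2470.90 + R$847.69 = R$3318.59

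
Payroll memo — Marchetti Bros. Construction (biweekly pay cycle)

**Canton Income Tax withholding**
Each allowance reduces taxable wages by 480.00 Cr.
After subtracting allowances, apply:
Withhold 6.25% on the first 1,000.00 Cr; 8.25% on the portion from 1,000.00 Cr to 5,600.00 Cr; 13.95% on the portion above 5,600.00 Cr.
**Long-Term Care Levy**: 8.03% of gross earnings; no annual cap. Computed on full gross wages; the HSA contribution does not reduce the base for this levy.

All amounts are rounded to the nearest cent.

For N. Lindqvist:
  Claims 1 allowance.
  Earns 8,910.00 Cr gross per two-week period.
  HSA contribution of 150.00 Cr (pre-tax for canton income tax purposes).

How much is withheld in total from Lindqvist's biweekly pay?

Canton Income Tax: taxable = 8,910.00 Cr − 150.00 Cr − 1×480.00 Cr = 8,280.00 Cr
  442.00 Cr + 13.95% × (8,280.00 Cr − 5,600.00 Cr) = 442.00 Cr + 13.95% × 2,680.00 Cr = 815.86 Cr
Long-Term Care Levy: 8.03% × 8,910.00 Cr = 715.47 Cr
Total: 815.86 Cr + 715.47 Cr = 1,531.33 Cr

1,531.33 Cr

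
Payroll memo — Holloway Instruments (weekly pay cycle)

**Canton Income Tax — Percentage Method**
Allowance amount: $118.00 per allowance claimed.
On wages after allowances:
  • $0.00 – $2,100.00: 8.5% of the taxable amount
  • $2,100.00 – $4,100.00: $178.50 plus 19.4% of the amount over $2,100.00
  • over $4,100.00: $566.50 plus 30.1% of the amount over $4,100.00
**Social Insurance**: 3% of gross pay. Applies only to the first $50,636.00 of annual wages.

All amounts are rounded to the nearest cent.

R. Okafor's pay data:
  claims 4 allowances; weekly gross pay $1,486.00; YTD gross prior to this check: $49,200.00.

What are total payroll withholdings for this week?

$129.27

Canton Income Tax: taxable = $1,486.00 − 4×$118.00 = $1,014.00
  8.5% × $1,014.00 = $86.19
Social Insurance: cap $50,636.00 − YTD $49,200.00 = $1,436.00 subject; 3% × $1,436.00 = $43.08
Total: $86.19 + $43.08 = $129.27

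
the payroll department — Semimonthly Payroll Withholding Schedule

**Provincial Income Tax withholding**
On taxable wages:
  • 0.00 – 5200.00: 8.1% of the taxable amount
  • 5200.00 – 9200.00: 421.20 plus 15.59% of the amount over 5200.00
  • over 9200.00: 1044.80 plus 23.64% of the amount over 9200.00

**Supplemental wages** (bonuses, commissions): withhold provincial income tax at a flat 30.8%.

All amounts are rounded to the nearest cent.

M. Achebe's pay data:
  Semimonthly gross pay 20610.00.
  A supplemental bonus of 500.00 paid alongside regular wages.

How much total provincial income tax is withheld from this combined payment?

Provincial Income Tax: taxable = 20610.00
  1044.80 + 23.64% × (20610.00 − 9200.00) = 1044.80 + 23.64% × 11410.00 = 3742.12
Supplemental (30.8% flat on bonus): 30.8% × 500.00 = 154.00
Total provincial income tax: 3742.12 + 154.00 = 3896.12

3896.12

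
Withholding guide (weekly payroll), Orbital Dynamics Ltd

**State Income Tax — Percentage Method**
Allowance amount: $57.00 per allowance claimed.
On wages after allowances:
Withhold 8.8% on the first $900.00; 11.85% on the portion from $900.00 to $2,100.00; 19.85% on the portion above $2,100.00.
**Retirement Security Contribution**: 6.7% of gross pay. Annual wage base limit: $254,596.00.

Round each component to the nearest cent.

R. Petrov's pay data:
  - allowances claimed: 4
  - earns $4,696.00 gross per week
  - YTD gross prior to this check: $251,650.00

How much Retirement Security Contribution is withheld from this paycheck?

$197.38

Retirement Security Contribution: cap $254,596.00 − YTD $251,650.00 = $2,946.00 subject; 6.7% × $2,946.00 = $197.38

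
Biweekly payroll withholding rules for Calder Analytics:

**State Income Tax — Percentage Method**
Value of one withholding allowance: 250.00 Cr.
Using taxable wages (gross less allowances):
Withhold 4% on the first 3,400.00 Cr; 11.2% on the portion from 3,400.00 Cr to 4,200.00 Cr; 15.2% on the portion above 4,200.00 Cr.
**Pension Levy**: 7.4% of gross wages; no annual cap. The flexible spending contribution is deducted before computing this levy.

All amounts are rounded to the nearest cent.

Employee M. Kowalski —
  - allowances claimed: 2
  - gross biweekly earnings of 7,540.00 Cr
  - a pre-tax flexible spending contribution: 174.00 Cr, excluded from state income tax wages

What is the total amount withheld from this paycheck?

1,175.91 Cr

State Income Tax: taxable = 7,540.00 Cr − 174.00 Cr − 2×250.00 Cr = 6,866.00 Cr
  225.60 Cr + 15.2% × (6,866.00 Cr − 4,200.00 Cr) = 225.60 Cr + 15.2% × 2,666.00 Cr = 630.83 Cr
Pension Levy: 7.4% × 7,366.00 Cr = 545.08 Cr
Total: 630.83 Cr + 545.08 Cr = 1,175.91 Cr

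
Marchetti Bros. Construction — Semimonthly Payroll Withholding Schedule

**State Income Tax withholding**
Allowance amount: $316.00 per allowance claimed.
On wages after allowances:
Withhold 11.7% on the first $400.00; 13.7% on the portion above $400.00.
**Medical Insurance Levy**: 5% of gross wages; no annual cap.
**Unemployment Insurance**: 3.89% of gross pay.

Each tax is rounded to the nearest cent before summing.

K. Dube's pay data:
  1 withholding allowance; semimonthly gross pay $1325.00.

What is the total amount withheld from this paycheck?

State Income Tax: taxable = $1325.00 − 1×$316.00 = $1009.00
  $46.80 + 13.7% × ($1009.00 − $400.00) = $46.80 + 13.7% × $609.00 = $130.23
Medical Insurance Levy: 5% × $1325.00 = $66.25
Unemployment Insurance: 3.89% × $1325.00 = $51.54
Total: $130.23 + $66.25 + $51.54 = $248.02

$248.02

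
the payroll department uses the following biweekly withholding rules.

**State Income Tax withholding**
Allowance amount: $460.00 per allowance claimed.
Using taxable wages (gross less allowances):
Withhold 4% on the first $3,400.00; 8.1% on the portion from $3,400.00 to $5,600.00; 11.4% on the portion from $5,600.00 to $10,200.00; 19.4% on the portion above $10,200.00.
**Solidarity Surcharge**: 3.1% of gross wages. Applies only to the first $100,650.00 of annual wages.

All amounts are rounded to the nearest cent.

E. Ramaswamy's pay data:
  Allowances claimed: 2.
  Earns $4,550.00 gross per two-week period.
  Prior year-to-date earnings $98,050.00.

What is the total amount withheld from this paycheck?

$235.23

State Income Tax: taxable = $4,550.00 − 2×$460.00 = $3,630.00
  $136.00 + 8.1% × ($3,630.00 − $3,400.00) = $136.00 + 8.1% × $230.00 = $154.63
Solidarity Surcharge: cap $100,650.00 − YTD $98,050.00 = $2,600.00 subject; 3.1% × $2,600.00 = $80.60
Total: $154.63 + $80.60 = $235.23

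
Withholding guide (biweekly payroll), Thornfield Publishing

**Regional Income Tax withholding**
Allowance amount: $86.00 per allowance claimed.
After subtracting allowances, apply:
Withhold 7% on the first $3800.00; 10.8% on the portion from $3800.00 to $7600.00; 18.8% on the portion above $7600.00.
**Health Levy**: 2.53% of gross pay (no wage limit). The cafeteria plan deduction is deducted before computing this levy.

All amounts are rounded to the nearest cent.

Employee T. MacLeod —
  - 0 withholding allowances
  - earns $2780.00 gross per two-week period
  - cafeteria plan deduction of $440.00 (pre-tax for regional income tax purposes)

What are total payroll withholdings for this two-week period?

$223.00

Regional Income Tax: taxable = $2780.00 − $440.00 = $2340.00
  7% × $2340.00 = $163.80
Health Levy: 2.53% × $2340.00 = $59.20
Total: $163.80 + $59.20 = $223.00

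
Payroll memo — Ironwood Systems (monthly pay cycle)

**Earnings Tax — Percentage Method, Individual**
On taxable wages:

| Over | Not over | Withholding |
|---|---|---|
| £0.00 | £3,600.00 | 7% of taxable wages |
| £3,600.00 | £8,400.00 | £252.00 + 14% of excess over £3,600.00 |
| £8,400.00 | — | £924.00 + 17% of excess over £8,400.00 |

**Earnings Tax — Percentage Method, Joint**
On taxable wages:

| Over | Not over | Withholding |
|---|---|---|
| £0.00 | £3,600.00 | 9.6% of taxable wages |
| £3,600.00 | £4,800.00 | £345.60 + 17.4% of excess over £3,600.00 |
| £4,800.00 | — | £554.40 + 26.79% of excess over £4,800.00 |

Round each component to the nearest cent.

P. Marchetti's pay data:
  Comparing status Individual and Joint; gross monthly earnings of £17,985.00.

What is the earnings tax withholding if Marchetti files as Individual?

£2,553.45

Earnings Tax (Individual): taxable = £17,985.00
  £924.00 + 17% × (£17,985.00 − £8,400.00) = £924.00 + 17% × £9,585.00 = £2,553.45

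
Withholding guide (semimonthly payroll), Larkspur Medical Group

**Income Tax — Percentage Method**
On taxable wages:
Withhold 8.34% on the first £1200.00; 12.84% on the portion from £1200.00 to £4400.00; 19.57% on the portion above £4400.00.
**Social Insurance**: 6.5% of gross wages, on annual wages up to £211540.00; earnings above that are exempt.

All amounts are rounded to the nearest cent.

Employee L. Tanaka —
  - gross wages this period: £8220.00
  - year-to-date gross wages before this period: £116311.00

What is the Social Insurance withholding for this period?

Social Insurance: 6.5% × £8220.00 = £534.30

£534.30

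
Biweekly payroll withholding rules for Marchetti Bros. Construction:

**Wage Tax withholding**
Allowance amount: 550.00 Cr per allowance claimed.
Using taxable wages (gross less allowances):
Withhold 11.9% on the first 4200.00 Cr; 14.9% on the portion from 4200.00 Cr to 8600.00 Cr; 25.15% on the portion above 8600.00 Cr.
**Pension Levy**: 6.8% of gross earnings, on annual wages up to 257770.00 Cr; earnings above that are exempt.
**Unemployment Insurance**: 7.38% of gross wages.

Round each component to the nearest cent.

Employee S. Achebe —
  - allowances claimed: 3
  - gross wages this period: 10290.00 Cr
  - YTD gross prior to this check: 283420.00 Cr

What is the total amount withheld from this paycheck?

1924.86 Cr

Wage Tax: taxable = 10290.00 Cr − 3×550.00 Cr = 8640.00 Cr
  1155.40 Cr + 25.15% × (8640.00 Cr − 8600.00 Cr) = 1155.40 Cr + 25.15% × 40.00 Cr = 1165.46 Cr
Pension Levy: YTD 283420.00 Cr ≥ cap 257770.00 Cr → 0.00 Cr
Unemployment Insurance: 7.38% × 10290.00 Cr = 759.40 Cr
Total: 1165.46 Cr + 0.00 Cr + 759.40 Cr = 1924.86 Cr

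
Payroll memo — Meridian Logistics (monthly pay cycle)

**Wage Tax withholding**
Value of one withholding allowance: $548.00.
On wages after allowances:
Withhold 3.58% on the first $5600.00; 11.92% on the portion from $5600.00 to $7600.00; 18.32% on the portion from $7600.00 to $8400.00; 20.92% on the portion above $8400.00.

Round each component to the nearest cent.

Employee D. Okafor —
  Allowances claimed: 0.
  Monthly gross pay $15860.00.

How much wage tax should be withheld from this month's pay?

$2146.07

Wage Tax: taxable = $15860.00
  $585.44 + 20.92% × ($15860.00 − $8400.00) = $585.44 + 20.92% × $7460.00 = $2146.07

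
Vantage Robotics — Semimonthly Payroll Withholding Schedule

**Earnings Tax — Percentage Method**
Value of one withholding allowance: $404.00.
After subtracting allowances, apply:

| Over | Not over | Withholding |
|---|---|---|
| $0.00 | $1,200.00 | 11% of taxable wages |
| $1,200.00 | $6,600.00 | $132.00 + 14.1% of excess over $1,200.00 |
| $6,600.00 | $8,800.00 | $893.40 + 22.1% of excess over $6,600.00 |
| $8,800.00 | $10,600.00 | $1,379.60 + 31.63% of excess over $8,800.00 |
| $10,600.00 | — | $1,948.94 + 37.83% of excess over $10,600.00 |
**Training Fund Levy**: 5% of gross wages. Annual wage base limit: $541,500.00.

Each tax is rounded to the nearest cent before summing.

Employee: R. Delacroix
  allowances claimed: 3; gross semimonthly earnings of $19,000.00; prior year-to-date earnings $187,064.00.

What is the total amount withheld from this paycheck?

$5,618.16

Earnings Tax: taxable = $19,000.00 − 3×$404.00 = $17,788.00
  $1,948.94 + 37.83% × ($17,788.00 − $10,600.00) = $1,948.94 + 37.83% × $7,188.00 = $4,668.16
Training Fund Levy: 5% × $19,000.00 = $950.00
Total: $4,668.16 + $950.00 = $5,618.16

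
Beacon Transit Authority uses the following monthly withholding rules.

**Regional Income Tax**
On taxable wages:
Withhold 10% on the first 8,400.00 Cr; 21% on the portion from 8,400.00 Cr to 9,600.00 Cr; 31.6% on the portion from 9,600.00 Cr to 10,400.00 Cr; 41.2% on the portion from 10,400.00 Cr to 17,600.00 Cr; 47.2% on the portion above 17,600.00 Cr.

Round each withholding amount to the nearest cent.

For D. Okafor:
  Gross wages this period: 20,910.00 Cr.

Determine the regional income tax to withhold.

5,873.52 Cr

Regional Income Tax: taxable = 20,910.00 Cr
  4,311.20 Cr + 47.2% × (20,910.00 Cr − 17,600.00 Cr) = 4,311.20 Cr + 47.2% × 3,310.00 Cr = 5,873.52 Cr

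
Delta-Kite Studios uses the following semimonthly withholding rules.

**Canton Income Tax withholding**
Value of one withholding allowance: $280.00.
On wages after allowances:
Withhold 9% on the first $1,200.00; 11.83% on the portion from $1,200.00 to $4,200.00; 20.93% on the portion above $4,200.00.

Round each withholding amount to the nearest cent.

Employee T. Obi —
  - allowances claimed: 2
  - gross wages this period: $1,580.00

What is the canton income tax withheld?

Canton Income Tax: taxable = $1,580.00 − 2×$280.00 = $1,020.00
  9% × $1,020.00 = $91.80

$91.80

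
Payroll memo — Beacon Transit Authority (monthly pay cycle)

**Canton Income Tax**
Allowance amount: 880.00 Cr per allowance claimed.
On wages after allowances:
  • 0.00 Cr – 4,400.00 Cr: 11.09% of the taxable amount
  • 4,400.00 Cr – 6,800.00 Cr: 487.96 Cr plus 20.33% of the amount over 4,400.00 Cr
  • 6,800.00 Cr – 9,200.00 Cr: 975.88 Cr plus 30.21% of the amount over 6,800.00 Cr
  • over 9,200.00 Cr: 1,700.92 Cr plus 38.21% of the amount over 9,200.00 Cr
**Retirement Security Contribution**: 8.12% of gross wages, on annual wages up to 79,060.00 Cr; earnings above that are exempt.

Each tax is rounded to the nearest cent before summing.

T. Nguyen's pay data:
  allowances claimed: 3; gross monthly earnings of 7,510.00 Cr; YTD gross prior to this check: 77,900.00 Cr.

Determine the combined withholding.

Canton Income Tax: taxable = 7,510.00 Cr − 3×880.00 Cr = 4,870.00 Cr
  487.96 Cr + 20.33% × (4,870.00 Cr − 4,400.00 Cr) = 487.96 Cr + 20.33% × 470.00 Cr = 583.51 Cr
Retirement Security Contribution: cap 79,060.00 Cr − YTD 77,900.00 Cr = 1,160.00 Cr subject; 8.12% × 1,160.00 Cr = 94.19 Cr
Total: 583.51 Cr + 94.19 Cr = 677.70 Cr

677.70 Cr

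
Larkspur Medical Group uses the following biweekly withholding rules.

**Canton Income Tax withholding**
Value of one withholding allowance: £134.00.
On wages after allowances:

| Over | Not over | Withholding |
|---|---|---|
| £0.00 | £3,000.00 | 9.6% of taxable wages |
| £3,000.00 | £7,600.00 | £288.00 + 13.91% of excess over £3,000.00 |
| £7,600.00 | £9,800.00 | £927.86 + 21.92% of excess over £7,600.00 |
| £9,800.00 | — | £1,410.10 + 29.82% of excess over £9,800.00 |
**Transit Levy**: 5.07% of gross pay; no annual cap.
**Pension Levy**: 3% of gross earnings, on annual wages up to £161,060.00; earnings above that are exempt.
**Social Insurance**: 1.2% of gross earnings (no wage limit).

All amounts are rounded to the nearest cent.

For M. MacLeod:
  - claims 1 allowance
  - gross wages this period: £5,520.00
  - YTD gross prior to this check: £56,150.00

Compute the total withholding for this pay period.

Canton Income Tax: taxable = £5,520.00 − 1×£134.00 = £5,386.00
  £288.00 + 13.91% × (£5,386.00 − £3,000.00) = £288.00 + 13.91% × £2,386.00 = £619.89
Transit Levy: 5.07% × £5,520.00 = £279.86
Pension Levy: 3% × £5,520.00 = £165.60
Social Insurance: 1.2% × £5,520.00 = £66.24
Total: £619.89 + £279.86 + £165.60 + £66.24 = £1,131.59

£1,131.59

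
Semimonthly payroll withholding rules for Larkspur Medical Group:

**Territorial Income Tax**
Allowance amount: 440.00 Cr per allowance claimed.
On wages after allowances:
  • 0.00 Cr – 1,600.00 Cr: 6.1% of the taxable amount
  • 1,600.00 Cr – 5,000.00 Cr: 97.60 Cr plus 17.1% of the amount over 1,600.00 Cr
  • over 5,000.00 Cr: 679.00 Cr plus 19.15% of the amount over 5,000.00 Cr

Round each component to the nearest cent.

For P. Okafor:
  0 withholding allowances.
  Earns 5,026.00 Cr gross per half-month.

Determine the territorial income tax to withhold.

683.98 Cr

Territorial Income Tax: taxable = 5,026.00 Cr
  679.00 Cr + 19.15% × (5,026.00 Cr − 5,000.00 Cr) = 679.00 Cr + 19.15% × 26.00 Cr = 683.98 Cr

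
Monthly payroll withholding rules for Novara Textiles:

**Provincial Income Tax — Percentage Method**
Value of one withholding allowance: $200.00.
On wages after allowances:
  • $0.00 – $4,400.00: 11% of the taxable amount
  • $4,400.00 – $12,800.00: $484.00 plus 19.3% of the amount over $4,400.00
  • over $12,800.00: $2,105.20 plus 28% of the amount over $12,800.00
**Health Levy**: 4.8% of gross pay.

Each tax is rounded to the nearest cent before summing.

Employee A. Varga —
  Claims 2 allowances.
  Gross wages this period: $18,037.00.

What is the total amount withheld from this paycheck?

Provincial Income Tax: taxable = $18,037.00 − 2×$200.00 = $17,637.00
  $2,105.20 + 28% × ($17,637.00 − $12,800.00) = $2,105.20 + 28% × $4,837.00 = $3,459.56
Health Levy: 4.8% × $18,037.00 = $865.78
Total: $3,459.56 + $865.78 = $4,325.34

$4,325.34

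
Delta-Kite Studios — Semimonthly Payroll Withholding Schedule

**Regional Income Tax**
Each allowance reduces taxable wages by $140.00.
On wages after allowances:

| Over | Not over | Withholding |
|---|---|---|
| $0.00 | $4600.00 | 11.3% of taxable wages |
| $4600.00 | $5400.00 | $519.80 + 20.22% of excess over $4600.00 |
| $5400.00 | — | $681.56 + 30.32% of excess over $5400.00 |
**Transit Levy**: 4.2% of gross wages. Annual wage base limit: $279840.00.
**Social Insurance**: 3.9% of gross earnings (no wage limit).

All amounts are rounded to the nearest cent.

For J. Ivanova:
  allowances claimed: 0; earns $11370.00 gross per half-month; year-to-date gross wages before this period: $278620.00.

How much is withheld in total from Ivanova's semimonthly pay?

$2986.33

Regional Income Tax: taxable = $11370.00
  $681.56 + 30.32% × ($11370.00 − $5400.00) = $681.56 + 30.32% × $5970.00 = $2491.66
Transit Levy: cap $279840.00 − YTD $278620.00 = $1220.00 subject; 4.2% × $1220.00 = $51.24
Social Insurance: 3.9% × $11370.00 = $443.43
Total: $2491.66 + $51.24 + $443.43 = $2986.33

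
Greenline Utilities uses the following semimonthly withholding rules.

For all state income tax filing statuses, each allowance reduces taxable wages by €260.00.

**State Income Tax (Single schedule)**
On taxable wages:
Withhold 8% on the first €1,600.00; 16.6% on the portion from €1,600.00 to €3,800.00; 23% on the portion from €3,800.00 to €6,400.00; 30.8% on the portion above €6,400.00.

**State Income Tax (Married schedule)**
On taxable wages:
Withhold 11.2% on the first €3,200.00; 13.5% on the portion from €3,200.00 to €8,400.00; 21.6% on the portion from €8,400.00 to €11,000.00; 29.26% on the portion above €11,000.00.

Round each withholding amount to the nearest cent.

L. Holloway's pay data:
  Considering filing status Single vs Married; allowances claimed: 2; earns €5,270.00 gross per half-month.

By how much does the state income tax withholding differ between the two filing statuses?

€144.05

State Income Tax (Single): taxable = €5,270.00 − 2×€260.00 = €4,750.00
  €493.20 + 23% × (€4,750.00 − €3,800.00) = €493.20 + 23% × €950.00 = €711.70
State Income Tax (Married): taxable = €5,270.00 − 2×€260.00 = €4,750.00
  €358.40 + 13.5% × (€4,750.00 − €3,200.00) = €358.40 + 13.5% × €1,550.00 = €567.65
Difference: |€711.70 − €567.65| = €144.05 (higher under Single)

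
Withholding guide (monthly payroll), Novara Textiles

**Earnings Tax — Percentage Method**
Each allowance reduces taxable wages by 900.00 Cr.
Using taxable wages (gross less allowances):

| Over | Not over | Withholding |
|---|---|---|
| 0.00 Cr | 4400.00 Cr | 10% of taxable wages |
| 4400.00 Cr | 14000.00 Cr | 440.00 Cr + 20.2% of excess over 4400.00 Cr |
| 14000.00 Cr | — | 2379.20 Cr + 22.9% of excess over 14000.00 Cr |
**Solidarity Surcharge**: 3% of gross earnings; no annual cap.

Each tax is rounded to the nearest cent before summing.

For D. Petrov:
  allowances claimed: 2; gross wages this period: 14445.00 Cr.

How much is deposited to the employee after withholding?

Earnings Tax: taxable = 14445.00 Cr − 2×900.00 Cr = 12645.00 Cr
  440.00 Cr + 20.2% × (12645.00 Cr − 4400.00 Cr) = 440.00 Cr + 20.2% × 8245.00 Cr = 2105.49 Cr
Solidarity Surcharge: 3% × 14445.00 Cr = 433.35 Cr
Total withheld: 2105.49 Cr + 433.35 Cr = 2538.84 Cr
Net pay: 14445.00 Cr − 2538.84 Cr = 11906.16 Cr

11906.16 Cr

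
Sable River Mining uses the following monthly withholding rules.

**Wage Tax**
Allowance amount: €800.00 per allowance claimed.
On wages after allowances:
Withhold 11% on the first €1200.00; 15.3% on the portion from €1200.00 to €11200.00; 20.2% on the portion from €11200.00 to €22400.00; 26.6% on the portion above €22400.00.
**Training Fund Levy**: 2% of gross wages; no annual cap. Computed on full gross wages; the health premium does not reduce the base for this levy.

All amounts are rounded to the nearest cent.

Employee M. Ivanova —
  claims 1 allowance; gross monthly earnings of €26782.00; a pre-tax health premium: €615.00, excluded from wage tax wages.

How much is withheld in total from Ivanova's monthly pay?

€5249.26

Wage Tax: taxable = €26782.00 − €615.00 − 1×€800.00 = €25367.00
  €3924.40 + 26.6% × (€25367.00 − €22400.00) = €3924.40 + 26.6% × €2967.00 = €4713.62
Training Fund Levy: 2% × €26782.00 = €535.64
Total: €4713.62 + €535.64 = €5249.26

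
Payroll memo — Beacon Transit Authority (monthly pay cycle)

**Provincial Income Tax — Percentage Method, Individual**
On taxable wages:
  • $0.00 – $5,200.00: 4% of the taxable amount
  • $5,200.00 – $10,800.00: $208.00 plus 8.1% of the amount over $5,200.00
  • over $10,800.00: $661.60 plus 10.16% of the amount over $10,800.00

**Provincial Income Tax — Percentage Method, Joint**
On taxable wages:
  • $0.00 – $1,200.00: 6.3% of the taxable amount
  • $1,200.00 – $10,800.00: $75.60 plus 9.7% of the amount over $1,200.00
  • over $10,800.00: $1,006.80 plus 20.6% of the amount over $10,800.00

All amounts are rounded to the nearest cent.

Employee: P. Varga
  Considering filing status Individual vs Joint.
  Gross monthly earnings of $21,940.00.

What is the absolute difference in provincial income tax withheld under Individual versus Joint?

Provincial Income Tax (Individual): taxable = $21,940.00
  $661.60 + 10.16% × ($21,940.00 − $10,800.00) = $661.60 + 10.16% × $11,140.00 = $1,793.42
Provincial Income Tax (Joint): taxable = $21,940.00
  $1,006.80 + 20.6% × ($21,940.00 − $10,800.00) = $1,006.80 + 20.6% × $11,140.00 = $3,301.64
Difference: |$1,793.42 − $3,301.64| = $1,508.22 (higher under Joint)

$1,508.22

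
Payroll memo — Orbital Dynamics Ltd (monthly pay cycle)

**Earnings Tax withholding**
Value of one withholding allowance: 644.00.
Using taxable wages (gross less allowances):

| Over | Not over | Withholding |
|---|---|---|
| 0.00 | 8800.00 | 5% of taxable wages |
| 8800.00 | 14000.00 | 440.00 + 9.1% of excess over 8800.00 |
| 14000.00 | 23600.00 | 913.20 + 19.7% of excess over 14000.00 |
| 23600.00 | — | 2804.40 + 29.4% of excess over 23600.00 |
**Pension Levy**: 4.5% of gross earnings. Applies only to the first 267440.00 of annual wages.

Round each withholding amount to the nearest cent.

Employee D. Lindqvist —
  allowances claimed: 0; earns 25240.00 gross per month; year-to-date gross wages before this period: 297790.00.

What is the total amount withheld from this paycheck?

Earnings Tax: taxable = 25240.00
  2804.40 + 29.4% × (25240.00 − 23600.00) = 2804.40 + 29.4% × 1640.00 = 3286.56
Pension Levy: YTD 297790.00 ≥ cap 267440.00 → 0.00
Total: 3286.56 + 0.00 = 3286.56

3286.56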